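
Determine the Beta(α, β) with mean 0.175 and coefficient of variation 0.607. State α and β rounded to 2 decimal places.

σ = CV·μ = 0.607×0.175 = 0.10622, so σ² = 0.011284.
s+1 = μ(1−μ)/σ² = 0.144375/0.011284 = 12.7949, so s = α+β = 11.7949.
α = μs = 2.06, β = (1−μ)s = 9.73.

α = 2.06, β = 9.73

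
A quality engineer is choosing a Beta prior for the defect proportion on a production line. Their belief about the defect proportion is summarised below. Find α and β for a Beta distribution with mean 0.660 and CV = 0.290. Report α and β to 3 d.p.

Var = (CV·μ)² = (0.290×0.660)² = 0.036634.
α+β = μ(1−μ)/Var − 1 = 0.224400/0.036634 − 1 = 5.1255.
Thus α = 0.660·5.1255 = 3.383 and β = 0.340·5.1255 = 1.743.

α = 3.383, β = 1.743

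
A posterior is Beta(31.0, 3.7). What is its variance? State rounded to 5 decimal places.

Var = αβ/[(α+β)²(α+β+1)] = (31.0×3.7)/(34.7²×35.7) = 114.70/42986.013 = 0.00267.

0.00267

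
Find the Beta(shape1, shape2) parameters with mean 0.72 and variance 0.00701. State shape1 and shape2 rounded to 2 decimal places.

By moment matching, shape1+shape2 = μ(1−μ)/σ² − 1 = (0.72·0.28)/0.00701 − 1 = 28.7589 − 1 = 27.7589.
Since shape1/(shape1+shape2) = μ, shape1 = 0.72·27.7589 = 19.99 and shape2 = 0.28·27.7589 = 7.77.

shape1 = 19.99, shape2 = 7.77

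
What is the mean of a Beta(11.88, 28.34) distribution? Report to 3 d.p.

E[X] = α/(α+β) = 11.88/40.22 = 0.295.

0.295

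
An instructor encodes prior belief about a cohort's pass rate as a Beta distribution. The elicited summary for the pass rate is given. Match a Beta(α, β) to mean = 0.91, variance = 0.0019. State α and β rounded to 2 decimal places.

Write ν = α+β; then α = μν and Var = μ(1−μ)/(ν+1).
ν = μ(1−μ)/Var − 1 = 0.0819/0.0019 − 1 = 42.1053.
α = 0.91·42.1053 = 38.32, β = 0.09·42.1053 = 3.79.

α = 38.32, β = 3.79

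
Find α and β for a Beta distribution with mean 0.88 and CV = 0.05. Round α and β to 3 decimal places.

Var = (CV·μ)² = (0.05×0.88)² = 0.001936.
α+β = μ(1−μ)/Var − 1 = 0.1056/0.001936 − 1 = 53.5455.
Thus α = 0.88·53.5455 = 47.120 and β = 0.12·53.5455 = 6.425.

α = 47.120, β = 6.425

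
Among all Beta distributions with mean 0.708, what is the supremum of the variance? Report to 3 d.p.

0.207

Var = μ(1−μ)/(α+β+1), which approaches μ(1−μ) as α+β → 0.
So the supremum is μ(1−μ) = 0.708×0.292 = 0.207.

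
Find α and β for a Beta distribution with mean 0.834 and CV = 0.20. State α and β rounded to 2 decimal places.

α = 3.32, β = 0.66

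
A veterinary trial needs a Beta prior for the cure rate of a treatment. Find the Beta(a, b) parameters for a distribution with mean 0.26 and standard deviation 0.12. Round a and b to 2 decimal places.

First σ² = 0.0144. Setting a = μn, b = (1−μ)n with n = a+b,
μ(1−μ)/(n+1) = 0.0144 ⇒ n+1 = 0.1924/0.0144 = 13.3611 ⇒ n = 12.3611.
Hence a = 0.26×12.3611 = 3.21, b = 0.74×12.3611 = 9.15.

a = 3.21, b = 9.15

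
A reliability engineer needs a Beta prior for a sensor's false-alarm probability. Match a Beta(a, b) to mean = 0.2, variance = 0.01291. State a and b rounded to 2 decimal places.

a = 2.28, b = 9.11

Let s = a+b. The Beta variance is μ(1−μ)/(s+1).
So s+1 = μ(1−μ)/σ² = (0.2×0.8)/0.01291 = 0.16/0.01291 = 12.3935, giving s = 11.3935.
Then a = μs = 0.2×11.3935 = 2.28 and b = (1−μ)s = 0.8×11.3935 = 9.11.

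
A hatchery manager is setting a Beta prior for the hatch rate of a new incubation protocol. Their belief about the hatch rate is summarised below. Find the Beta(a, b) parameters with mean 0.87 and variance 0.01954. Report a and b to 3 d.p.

a = 4.166, b = 0.622

Let s = a+b. The Beta variance is μ(1−μ)/(s+1).
So s+1 = μ(1−μ)/σ² = (0.87×0.13)/0.01954 = 0.1131/0.01954 = 5.7881, giving s = 4.7881.
Then a = μs = 0.87×4.7881 = 4.166 and b = (1−μ)s = 0.13×4.7881 = 0.622.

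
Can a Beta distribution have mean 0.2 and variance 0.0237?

The Beta variance bound is σ² < μ(1−μ).
Here μ(1−μ) = 0.2×0.8 = 0.16, and 0.0237 < 0.16.

Yes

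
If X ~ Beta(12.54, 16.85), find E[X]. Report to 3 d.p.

0.427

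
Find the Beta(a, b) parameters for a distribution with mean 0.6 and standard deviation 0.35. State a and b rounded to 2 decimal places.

First σ² = 0.1225. Setting a = μn, b = (1−μ)n with n = a+b,
μ(1−μ)/(n+1) = 0.1225 ⇒ n+1 = 0.24/0.1225 = 1.9592 ⇒ n = 0.9592.
Hence a = 0.6×0.9592 = 0.58, b = 0.4×0.9592 = 0.38.

a = 0.58, b = 0.38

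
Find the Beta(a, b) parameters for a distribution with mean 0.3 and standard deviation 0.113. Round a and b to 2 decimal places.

a = 4.63, b = 10.81

First σ² = 0.012769. Setting a = μn, b = (1−μ)n with n = a+b,
μ(1−μ)/(n+1) = 0.012769 ⇒ n+1 = 0.21/0.012769 = 16.4461 ⇒ n = 15.4461.
Hence a = 0.3×15.4461 = 4.63, b = 0.7×15.4461 = 10.81.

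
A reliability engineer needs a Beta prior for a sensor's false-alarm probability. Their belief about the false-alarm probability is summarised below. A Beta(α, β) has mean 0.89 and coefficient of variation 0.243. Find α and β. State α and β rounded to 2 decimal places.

α = 0.97, β = 0.12

Var = (CV·μ)² = (0.243×0.89)² = 0.046773.
α+β = μ(1−μ)/Var − 1 = 0.0979/0.046773 − 1 = 1.0931.
Thus α = 0.89·1.0931 = 0.97 and β = 0.11·1.0931 = 0.12.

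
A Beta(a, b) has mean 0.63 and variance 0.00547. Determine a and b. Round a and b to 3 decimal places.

By moment matching, a+b = μ(1−μ)/σ² − 1 = (0.63·0.37)/0.00547 − 1 = 42.6143 − 1 = 41.6143.
Since a/(a+b) = μ, a = 0.63·41.6143 = 26.217 and b = 0.37·41.6143 = 15.397.

a = 26.217, b = 15.397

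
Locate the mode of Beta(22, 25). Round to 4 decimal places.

0.4667

With α,β > 1, mode = (α−1)/(α+β−2) = 21/45 = 0.4667.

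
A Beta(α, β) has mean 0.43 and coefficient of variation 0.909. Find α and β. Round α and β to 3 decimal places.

σ = CV·μ = 0.909×0.43 = 0.39087, so σ² = 0.152779.
s+1 = μ(1−μ)/σ² = 0.2451/0.152779 = 1.6043, so s = α+β = 0.6043.
α = μs = 0.260, β = (1−μ)s = 0.344.

α = 0.260, β = 0.344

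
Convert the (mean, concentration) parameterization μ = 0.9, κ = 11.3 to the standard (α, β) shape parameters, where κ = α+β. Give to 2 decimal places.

α = 10.17, β = 1.13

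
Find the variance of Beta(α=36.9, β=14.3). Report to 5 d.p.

0.00386

Var = αβ/[(α+β)²(α+β+1)] = (36.9×14.3)/(51.2²×52.2) = 527.67/136839.168 = 0.00386.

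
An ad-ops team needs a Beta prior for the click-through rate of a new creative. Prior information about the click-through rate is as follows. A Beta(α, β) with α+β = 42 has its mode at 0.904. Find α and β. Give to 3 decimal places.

Since the density peak of Beta(α,β) is at (α−1)/(α+β−2),
α = 1 + 0.904(42−2) = 37.160 and β = 42 − 37.160 = 4.840.

α = 37.160, β = 4.840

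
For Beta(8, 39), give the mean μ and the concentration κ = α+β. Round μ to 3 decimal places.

κ = α+β = 8+39 = 47; μ = α/κ = 8/47 = 0.170.

μ = 0.170, κ = 47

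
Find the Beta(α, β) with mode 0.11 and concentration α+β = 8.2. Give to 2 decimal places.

α = 1.68, β = 6.52

For α,β>1 the mode is (α−1)/(α+β−2), so α = mode·(κ−2)+1 = 0.11×6.2+1 = 1.68.
And β = (1−mode)·(κ−2)+1 = 0.89×6.2+1 = 6.52.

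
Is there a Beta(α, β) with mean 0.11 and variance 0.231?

The Beta variance bound is σ² < μ(1−μ).
Here μ(1−μ) = 0.11×0.89 = 0.0979, and 0.231 ≥ 0.0979.

No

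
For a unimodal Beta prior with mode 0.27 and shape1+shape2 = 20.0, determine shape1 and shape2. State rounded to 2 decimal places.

shape1 = 5.86, shape2 = 14.14

For shape1,shape2>1 the mode is (shape1−1)/(shape1+shape2−2), so shape1 = mode·(κ−2)+1 = 0.27×18.0+1 = 5.86.
And shape2 = (1−mode)·(κ−2)+1 = 0.73×18.0+1 = 14.14.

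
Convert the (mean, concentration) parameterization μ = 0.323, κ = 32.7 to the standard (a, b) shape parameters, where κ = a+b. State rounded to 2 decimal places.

a = μκ = 0.323×32.7 = 10.56 and b = (1−μ)κ = 0.677×32.7 = 22.14.

a = 10.56, b = 22.14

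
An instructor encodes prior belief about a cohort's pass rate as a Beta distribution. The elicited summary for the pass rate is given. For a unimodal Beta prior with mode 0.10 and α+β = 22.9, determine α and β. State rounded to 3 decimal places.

α = 3.090, β = 19.810

For α,β>1 the mode is (α−1)/(α+β−2), so α = mode·(κ−2)+1 = 0.10×20.9+1 = 3.090.
And β = (1−mode)·(κ−2)+1 = 0.90×20.9+1 = 19.810.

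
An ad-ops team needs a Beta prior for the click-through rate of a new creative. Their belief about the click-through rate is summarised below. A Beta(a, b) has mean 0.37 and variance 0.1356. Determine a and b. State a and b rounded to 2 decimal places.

a = 0.27, b = 0.45

By moment matching, a+b = μ(1−μ)/σ² − 1 = (0.37·0.63)/0.1356 − 1 = 1.7190 − 1 = 0.7190.
Since a/(a+b) = μ, a = 0.37·0.7190 = 0.27 and b = 0.63·0.7190 = 0.45.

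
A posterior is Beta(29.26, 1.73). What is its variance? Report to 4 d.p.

0.0016

α+β = 30.99 and αβ = 50.6198, so Var = αβ/[(α+β)²(α+β+1)] = 50.6198/30722.559399 = 0.0016.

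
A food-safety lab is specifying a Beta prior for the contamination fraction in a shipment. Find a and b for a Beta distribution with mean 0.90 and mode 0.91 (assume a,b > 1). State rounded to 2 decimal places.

a = 73.80, b = 8.20

Let s = a+b. Mean gives a = μs = 0.90s; mode gives (a−1)/(s−2) = 0.91.
Substituting: 0.90s − 1 = 0.91(s−2) = 0.91s − 1.82, so -0.01s = -0.82 and s = 82.0000.
Then a = 0.90×82.0000 = 73.80 and b = s−a = 8.20.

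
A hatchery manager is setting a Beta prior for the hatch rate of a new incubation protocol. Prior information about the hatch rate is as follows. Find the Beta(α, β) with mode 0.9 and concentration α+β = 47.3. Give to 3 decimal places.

Since the density peak of Beta(α,β) is at (α−1)/(α+β−2),
α = 1 + 0.9(47.3−2) = 41.770 and β = 47.3 − 41.770 = 5.530.

α = 41.770, β = 5.530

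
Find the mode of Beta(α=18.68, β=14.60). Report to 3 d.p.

With α,β > 1, mode = (α−1)/(α+β−2) = 17.68/31.28 = 0.565.

0.565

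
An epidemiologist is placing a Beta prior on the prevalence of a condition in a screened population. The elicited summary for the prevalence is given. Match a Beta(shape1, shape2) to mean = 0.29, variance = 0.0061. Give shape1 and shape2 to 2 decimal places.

shape1 = 9.50, shape2 = 23.26

By moment matching, shape1+shape2 = μ(1−μ)/σ² − 1 = (0.29·0.71)/0.0061 − 1 = 33.7541 − 1 = 32.7541.
Since shape1/(shape1+shape2) = μ, shape1 = 0.29·32.7541 = 9.50 and shape2 = 0.71·32.7541 = 23.26.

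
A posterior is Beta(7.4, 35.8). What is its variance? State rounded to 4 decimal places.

0.0032

Var = αβ/[(α+β)²(α+β+1)] = (7.4×35.8)/(43.2²×44.2) = 264.92/82487.808 = 0.0032.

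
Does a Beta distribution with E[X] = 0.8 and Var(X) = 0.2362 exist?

A Beta with mean μ has variance μ(1−μ)/(α+β+1) < μ(1−μ).
Here μ(1−μ) = 0.8×0.2 = 0.16, and 0.2362 ≥ 0.16.

No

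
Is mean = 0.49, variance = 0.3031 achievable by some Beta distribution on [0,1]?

No

For any Beta, Var(X) < E[X]·(1−E[X]).
Here μ(1−μ) = 0.49×0.51 = 0.2499, and 0.3031 ≥ 0.2499.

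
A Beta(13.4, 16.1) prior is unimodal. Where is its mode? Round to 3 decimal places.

With α,β > 1, mode = (α−1)/(α+β−2) = 12.4/27.5 = 0.451.

0.451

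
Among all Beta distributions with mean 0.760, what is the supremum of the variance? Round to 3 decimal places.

For fixed mean μ the Beta variance is μ(1−μ)/(α+β+1), increasing as α+β decreases.
Its least upper bound (not attained) is μ(1−μ) = 0.760·0.240 = 0.182.

0.182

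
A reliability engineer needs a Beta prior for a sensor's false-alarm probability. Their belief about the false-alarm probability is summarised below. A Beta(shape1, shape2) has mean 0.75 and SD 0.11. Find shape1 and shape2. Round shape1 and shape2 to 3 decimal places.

First σ² = 0.0121. Setting shape1 = μn, shape2 = (1−μ)n with n = shape1+shape2,
μ(1−μ)/(n+1) = 0.0121 ⇒ n+1 = 0.1875/0.0121 = 15.4959 ⇒ n = 14.4959.
Hence shape1 = 0.75×14.4959 = 10.872, shape2 = 0.25×14.4959 = 3.624.

shape1 = 10.872, shape2 = 3.624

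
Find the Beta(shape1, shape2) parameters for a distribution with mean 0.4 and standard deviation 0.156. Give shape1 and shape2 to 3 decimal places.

shape1 = 3.545, shape2 = 5.317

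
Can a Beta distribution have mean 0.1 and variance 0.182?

No

A Beta with mean μ has variance μ(1−μ)/(α+β+1) < μ(1−μ).
Here μ(1−μ) = 0.1×0.9 = 0.09, and 0.182 ≥ 0.09.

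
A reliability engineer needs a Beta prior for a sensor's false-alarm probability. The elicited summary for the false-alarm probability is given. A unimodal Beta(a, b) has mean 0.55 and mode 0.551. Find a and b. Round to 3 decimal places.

a = 56.100, b = 45.900

Let s = a+b. Mean gives a = μs = 0.55s; mode gives (a−1)/(s−2) = 0.551.
Substituting: 0.55s − 1 = 0.551(s−2) = 0.551s − 1.102, so -0.001s = -0.102 and s = 102.0000.
Then a = 0.55×102.0000 = 56.100 and b = s−a = 45.900.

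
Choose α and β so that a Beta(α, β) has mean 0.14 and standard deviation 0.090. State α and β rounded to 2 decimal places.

α = 1.94, β = 11.92

First σ² = 0.008100. Setting α = μn, β = (1−μ)n with n = α+β,
μ(1−μ)/(n+1) = 0.008100 ⇒ n+1 = 0.1204/0.008100 = 14.8642 ⇒ n = 13.8642.
Hence α = 0.14×13.8642 = 1.94, β = 0.86×13.8642 = 11.92.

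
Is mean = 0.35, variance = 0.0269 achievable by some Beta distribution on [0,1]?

Yes

For any Beta, Var(X) < E[X]·(1−E[X]).
Here μ(1−μ) = 0.35×0.65 = 0.2275, and 0.0269 < 0.2275.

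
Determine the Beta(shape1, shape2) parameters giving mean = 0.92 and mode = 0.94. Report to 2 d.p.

shape1 = 40.48, shape2 = 3.52

With s = shape1+shape2: μ = shape1/s and mode = (shape1−1)/(s−2). Eliminating shape1 = μs,
μs − 1 = m(s−2) ⇒ s(μ−m) = 1−2m ⇒ s = -0.88/-0.02 = 44.0000.
So shape1 = μs = 40.48, shape2 = (1−μ)s = 3.52.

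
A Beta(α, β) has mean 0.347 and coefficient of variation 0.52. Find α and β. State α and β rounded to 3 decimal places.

α = 2.068, β = 3.892

σ = CV·μ = 0.52×0.347 = 0.18044, so σ² = 0.032559.
s+1 = μ(1−μ)/σ² = 0.226591/0.032559 = 6.9595, so s = α+β = 5.9595.
α = μs = 2.068, β = (1−μ)s = 3.892.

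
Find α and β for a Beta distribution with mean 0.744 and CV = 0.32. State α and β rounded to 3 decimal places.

α = 1.756, β = 0.604

σ = CV·μ = 0.32×0.744 = 0.23808, so σ² = 0.056682.
s+1 = μ(1−μ)/σ² = 0.190464/0.056682 = 3.3602, so s = α+β = 2.3602.
α = μs = 1.756, β = (1−μ)s = 0.604.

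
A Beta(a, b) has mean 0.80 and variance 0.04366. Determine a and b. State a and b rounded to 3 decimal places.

a = 2.132, b = 0.533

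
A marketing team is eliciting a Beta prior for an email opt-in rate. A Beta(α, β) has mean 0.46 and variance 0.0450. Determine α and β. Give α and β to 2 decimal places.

Let s = α+β. The Beta variance is μ(1−μ)/(s+1).
So s+1 = μ(1−μ)/σ² = (0.46×0.54)/0.0450 = 0.2484/0.0450 = 5.5200, giving s = 4.5200.
Then α = μs = 0.46×4.5200 = 2.08 and β = (1−μ)s = 0.54×4.5200 = 2.44.

α = 2.08, β = 2.44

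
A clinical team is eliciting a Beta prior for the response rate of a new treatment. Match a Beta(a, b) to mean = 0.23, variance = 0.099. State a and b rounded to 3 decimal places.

Let s = a+b. The Beta variance is μ(1−μ)/(s+1).
So s+1 = μ(1−μ)/σ² = (0.23×0.77)/0.099 = 0.1771/0.099 = 1.7889, giving s = 0.7889.
Then a = μs = 0.23×0.7889 = 0.181 and b = (1−μ)s = 0.77×0.7889 = 0.607.

a = 0.181, b = 0.607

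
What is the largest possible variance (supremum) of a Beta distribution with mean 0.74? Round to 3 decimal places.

0.192

For fixed mean μ the Beta variance is μ(1−μ)/(α+β+1), increasing as α+β decreases.
Its least upper bound (not attained) is μ(1−μ) = 0.74·0.26 = 0.192.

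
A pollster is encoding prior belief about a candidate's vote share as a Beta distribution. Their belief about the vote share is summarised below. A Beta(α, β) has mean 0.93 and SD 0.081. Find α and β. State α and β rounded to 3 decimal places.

First σ² = 0.006561. Setting α = μn, β = (1−μ)n with n = α+β,
μ(1−μ)/(n+1) = 0.006561 ⇒ n+1 = 0.0651/0.006561 = 9.9223 ⇒ n = 8.9223.
Hence α = 0.93×8.9223 = 8.298, β = 0.07×8.9223 = 0.625.

α = 8.298, β = 0.625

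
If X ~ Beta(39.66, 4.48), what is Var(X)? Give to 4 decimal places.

μ = 39.66/44.14 = 0.898505; Var = μ(1−μ)/(α+β+1) = 0.0911940/45.14 = 0.0020.

0.0020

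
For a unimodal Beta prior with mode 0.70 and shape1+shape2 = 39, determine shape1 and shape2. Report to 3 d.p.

For shape1,shape2>1 the mode is (shape1−1)/(shape1+shape2−2), so shape1 = mode·(κ−2)+1 = 0.70×37+1 = 26.900.
And shape2 = (1−mode)·(κ−2)+1 = 0.30×37+1 = 12.100.

shape1 = 26.900, shape2 = 12.100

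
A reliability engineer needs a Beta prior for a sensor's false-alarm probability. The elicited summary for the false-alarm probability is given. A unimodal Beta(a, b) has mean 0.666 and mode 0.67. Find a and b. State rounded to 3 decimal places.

With s = a+b: μ = a/s and mode = (a−1)/(s−2). Eliminating a = μs,
μs − 1 = m(s−2) ⇒ s(μ−m) = 1−2m ⇒ s = -0.34/-0.004 = 85.0000.
So a = μs = 56.610, b = (1−μ)s = 28.390.

a = 56.610, b = 28.390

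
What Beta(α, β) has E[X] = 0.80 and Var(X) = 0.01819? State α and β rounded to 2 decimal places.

α = 6.24, β = 1.56

Let s = α+β. The Beta variance is μ(1−μ)/(s+1).
So s+1 = μ(1−μ)/σ² = (0.80×0.20)/0.01819 = 0.1600/0.01819 = 8.7960, giving s = 7.7960.
Then α = μs = 0.80×7.7960 = 6.24 and β = (1−μ)s = 0.20×7.7960 = 1.56.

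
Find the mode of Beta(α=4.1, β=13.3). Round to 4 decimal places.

0.2013

With α,β > 1, mode = (α−1)/(α+β−2) = 3.1/15.4 = 0.2013.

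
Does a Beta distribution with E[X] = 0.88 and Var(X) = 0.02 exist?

Yes

A Beta with mean μ has variance μ(1−μ)/(α+β+1) < μ(1−μ).
Here μ(1−μ) = 0.88×0.12 = 0.1056, and 0.02 < 0.1056.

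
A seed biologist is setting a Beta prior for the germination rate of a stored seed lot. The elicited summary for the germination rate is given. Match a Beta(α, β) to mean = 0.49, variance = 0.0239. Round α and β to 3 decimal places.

α = 4.633, β = 4.823

Write ν = α+β; then α = μν and Var = μ(1−μ)/(ν+1).
ν = μ(1−μ)/Var − 1 = 0.2499/0.0239 − 1 = 9.4561.
α = 0.49·9.4561 = 4.633, β = 0.51·9.4561 = 4.823.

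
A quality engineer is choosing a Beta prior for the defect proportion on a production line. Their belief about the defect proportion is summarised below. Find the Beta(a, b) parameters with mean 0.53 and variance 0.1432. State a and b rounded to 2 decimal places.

a = 0.39, b = 0.35

Write ν = a+b; then a = μν and Var = μ(1−μ)/(ν+1).
ν = μ(1−μ)/Var − 1 = 0.2491/0.1432 − 1 = 0.7395.
a = 0.53·0.7395 = 0.39, b = 0.47·0.7395 = 0.35.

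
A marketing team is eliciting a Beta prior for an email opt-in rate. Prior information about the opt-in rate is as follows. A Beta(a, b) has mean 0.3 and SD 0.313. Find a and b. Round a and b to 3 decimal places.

σ² = 0.313² = 0.097969.
With s = a+b, Var = μ(1−μ)/(s+1), so s+1 = (0.3×0.7)/0.097969 = 2.1435 and s = 1.1435.
a = μs = 0.343, b = (1−μ)s = 0.800.

a = 0.343, b = 0.800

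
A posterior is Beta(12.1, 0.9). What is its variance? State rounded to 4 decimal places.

0.0046

α+β = 13.0 and αβ = 10.89, so Var = αβ/[(α+β)²(α+β+1)] = 10.89/2366.000 = 0.0046.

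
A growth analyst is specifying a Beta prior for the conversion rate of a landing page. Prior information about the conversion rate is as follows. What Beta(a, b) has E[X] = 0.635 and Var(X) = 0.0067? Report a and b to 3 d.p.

a = 21.332, b = 12.262

By moment matching, a+b = μ(1−μ)/σ² − 1 = (0.635·0.365)/0.0067 − 1 = 34.5933 − 1 = 33.5933.
Since a/(a+b) = μ, a = 0.635·33.5933 = 21.332 and b = 0.365·33.5933 = 12.262.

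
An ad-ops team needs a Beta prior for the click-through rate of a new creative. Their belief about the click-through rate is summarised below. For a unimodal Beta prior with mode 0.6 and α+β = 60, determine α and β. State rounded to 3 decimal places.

Since the density peak of Beta(α,β) is at (α−1)/(α+β−2),
α = 1 + 0.6(60−2) = 35.800 and β = 60 − 35.800 = 24.200.

α = 35.800, β = 24.200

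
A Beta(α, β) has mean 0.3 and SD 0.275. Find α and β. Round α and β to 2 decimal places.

α = 0.53, β = 1.24

Variance = 0.275² = 0.075625. The moment-matching identity α+β = μ(1−μ)/Var − 1 gives
α+β = 0.21/0.075625 − 1 = 1.7769, so α = μ·1.7769 = 0.53 and β = (1−μ)·1.7769 = 1.24.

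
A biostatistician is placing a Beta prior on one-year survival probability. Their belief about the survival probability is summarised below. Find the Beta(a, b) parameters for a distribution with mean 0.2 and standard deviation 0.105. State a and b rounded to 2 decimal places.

First σ² = 0.011025. Setting a = μn, b = (1−μ)n with n = a+b,
μ(1−μ)/(n+1) = 0.011025 ⇒ n+1 = 0.16/0.011025 = 14.5125 ⇒ n = 13.5125.
Hence a = 0.2×13.5125 = 2.70, b = 0.8×13.5125 = 10.81.

a = 2.70, b = 10.81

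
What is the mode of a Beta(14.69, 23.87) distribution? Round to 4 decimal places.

0.3745

The density x^(α−1)(1−x)^(β−1) is maximised at (α−1)/(α+β−2) = 13.69/36.56 = 0.3745.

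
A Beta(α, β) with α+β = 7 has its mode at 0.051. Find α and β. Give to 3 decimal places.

α = 1.255, β = 5.745

Since the density peak of Beta(α,β) is at (α−1)/(α+β−2),
α = 1 + 0.051(7−2) = 1.255 and β = 7 − 1.255 = 5.745.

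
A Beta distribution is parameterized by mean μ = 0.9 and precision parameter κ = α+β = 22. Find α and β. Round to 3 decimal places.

α = 19.800, β = 2.200

Split κ in proportion μ : (1−μ): α = 0.9·22 = 19.800, β = 22 − 19.800 = 2.200.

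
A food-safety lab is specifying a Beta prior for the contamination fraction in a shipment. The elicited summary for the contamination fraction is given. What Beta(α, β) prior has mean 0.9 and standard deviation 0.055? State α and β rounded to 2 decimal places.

α = 25.88, β = 2.88

First σ² = 0.003025. Setting α = μn, β = (1−μ)n with n = α+β,
μ(1−μ)/(n+1) = 0.003025 ⇒ n+1 = 0.09/0.003025 = 29.7521 ⇒ n = 28.7521.
Hence α = 0.9×28.7521 = 25.88, β = 0.1×28.7521 = 2.88.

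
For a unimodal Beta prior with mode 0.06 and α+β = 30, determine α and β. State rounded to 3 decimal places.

For α,β>1 the mode is (α−1)/(α+β−2), so α = mode·(κ−2)+1 = 0.06×28+1 = 2.680.
And β = (1−mode)·(κ−2)+1 = 0.94×28+1 = 27.320.

α = 2.680, β = 27.320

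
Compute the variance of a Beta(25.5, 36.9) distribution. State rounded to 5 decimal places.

0.00381

α+β = 62.4 and αβ = 940.95, so Var = αβ/[(α+β)²(α+β+1)] = 940.95/246864.384 = 0.00381.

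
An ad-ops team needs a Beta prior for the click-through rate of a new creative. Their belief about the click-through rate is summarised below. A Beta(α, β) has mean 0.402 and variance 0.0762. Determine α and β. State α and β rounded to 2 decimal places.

Let s = α+β. The Beta variance is μ(1−μ)/(s+1).
So s+1 = μ(1−μ)/σ² = (0.402×0.598)/0.0762 = 0.240396/0.0762 = 3.1548, giving s = 2.1548.
Then α = μs = 0.402×2.1548 = 0.87 and β = (1−μ)s = 0.598×2.1548 = 1.29.

α = 0.87, β = 1.29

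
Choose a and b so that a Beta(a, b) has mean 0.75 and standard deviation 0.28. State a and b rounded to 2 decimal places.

a = 1.04, b = 0.35

First σ² = 0.0784. Setting a = μn, b = (1−μ)n with n = a+b,
μ(1−μ)/(n+1) = 0.0784 ⇒ n+1 = 0.1875/0.0784 = 2.3916 ⇒ n = 1.3916.
Hence a = 0.75×1.3916 = 1.04, b = 0.25×1.3916 = 0.35.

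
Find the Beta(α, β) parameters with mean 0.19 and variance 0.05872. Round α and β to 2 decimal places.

α = 0.31, β = 1.31

Write ν = α+β; then α = μν and Var = μ(1−μ)/(ν+1).
ν = μ(1−μ)/Var − 1 = 0.1539/0.05872 − 1 = 1.6209.
α = 0.19·1.6209 = 0.31, β = 0.81·1.6209 = 1.31.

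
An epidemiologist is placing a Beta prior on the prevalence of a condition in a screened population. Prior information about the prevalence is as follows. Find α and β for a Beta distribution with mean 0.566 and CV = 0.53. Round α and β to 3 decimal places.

α = 0.979, β = 0.751

Var = (CV·μ)² = (0.53×0.566)² = 0.089988.
α+β = μ(1−μ)/Var − 1 = 0.245644/0.089988 − 1 = 1.7297.
Thus α = 0.566·1.7297 = 0.979 and β = 0.434·1.7297 = 0.751.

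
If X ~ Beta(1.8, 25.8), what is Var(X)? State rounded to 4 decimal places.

α+β = 27.6 and αβ = 46.44, so Var = αβ/[(α+β)²(α+β+1)] = 46.44/21786.336 = 0.0021.

0.0021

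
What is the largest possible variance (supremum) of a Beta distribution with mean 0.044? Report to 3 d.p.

0.042

Var = μ(1−μ)/(α+β+1), which approaches μ(1−μ) as α+β → 0.
So the supremum is μ(1−μ) = 0.044×0.956 = 0.042.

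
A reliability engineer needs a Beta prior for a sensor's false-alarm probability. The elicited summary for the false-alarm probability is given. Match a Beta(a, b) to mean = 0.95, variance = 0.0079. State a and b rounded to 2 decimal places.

By moment matching, a+b = μ(1−μ)/σ² − 1 = (0.95·0.05)/0.0079 − 1 = 6.0127 − 1 = 5.0127.
Since a/(a+b) = μ, a = 0.95·5.0127 = 4.76 and b = 0.05·5.0127 = 0.25.

a = 4.76, b = 0.25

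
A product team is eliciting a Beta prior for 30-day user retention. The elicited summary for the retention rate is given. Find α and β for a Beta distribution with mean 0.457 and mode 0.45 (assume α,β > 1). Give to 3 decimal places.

With s = α+β: μ = α/s and mode = (α−1)/(s−2). Eliminating α = μs,
μs − 1 = m(s−2) ⇒ s(μ−m) = 1−2m ⇒ s = 0.10/0.007 = 14.2857.
So α = μs = 6.529, β = (1−μ)s = 7.757.

α = 6.529, β = 7.757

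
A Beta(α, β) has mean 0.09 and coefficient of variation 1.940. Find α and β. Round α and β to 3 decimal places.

α = 0.152, β = 1.535

σ = CV·μ = 1.940×0.09 = 0.17460, so σ² = 0.030485.
s+1 = μ(1−μ)/σ² = 0.0819/0.030485 = 2.6866, so s = α+β = 1.6866.
α = μs = 0.152, β = (1−μ)s = 1.535.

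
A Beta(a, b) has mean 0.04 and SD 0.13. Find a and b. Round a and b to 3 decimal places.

a = 0.051, b = 1.221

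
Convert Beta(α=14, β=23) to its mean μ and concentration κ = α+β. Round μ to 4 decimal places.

κ = α+β = 14+23 = 37; μ = α/κ = 14/37 = 0.3784.

μ = 0.3784, κ = 37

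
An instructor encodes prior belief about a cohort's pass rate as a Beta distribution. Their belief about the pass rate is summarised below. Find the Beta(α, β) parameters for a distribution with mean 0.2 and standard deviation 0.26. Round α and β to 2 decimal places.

First σ² = 0.0676. Setting α = μn, β = (1−μ)n with n = α+β,
μ(1−μ)/(n+1) = 0.0676 ⇒ n+1 = 0.16/0.0676 = 2.3669 ⇒ n = 1.3669.
Hence α = 0.2×1.3669 = 0.27, β = 0.8×1.3669 = 1.09.

α = 0.27, β = 1.09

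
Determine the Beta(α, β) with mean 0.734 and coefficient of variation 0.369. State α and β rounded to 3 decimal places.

α = 1.220, β = 0.442

Var = (CV·μ)² = (0.369×0.734)² = 0.073358.
α+β = μ(1−μ)/Var − 1 = 0.195244/0.073358 − 1 = 1.6615.
Thus α = 0.734·1.6615 = 1.220 and β = 0.266·1.6615 = 0.442.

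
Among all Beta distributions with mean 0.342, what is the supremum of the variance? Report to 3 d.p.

Var = μ(1−μ)/(α+β+1), which approaches μ(1−μ) as α+β → 0.
So the supremum is μ(1−μ) = 0.342×0.658 = 0.225.

0.225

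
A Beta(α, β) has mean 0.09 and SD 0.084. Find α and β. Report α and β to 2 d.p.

First σ² = 0.007056. Setting α = μn, β = (1−μ)n with n = α+β,
μ(1−μ)/(n+1) = 0.007056 ⇒ n+1 = 0.0819/0.007056 = 11.6071 ⇒ n = 10.6071.
Hence α = 0.09×10.6071 = 0.95, β = 0.91×10.6071 = 9.65.

α = 0.95, β = 9.65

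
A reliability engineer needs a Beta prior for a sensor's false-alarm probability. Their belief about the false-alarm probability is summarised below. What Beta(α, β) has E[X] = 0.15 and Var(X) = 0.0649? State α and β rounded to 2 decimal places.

α = 0.14, β = 0.82

Let s = α+β. The Beta variance is μ(1−μ)/(s+1).
So s+1 = μ(1−μ)/σ² = (0.15×0.85)/0.0649 = 0.1275/0.0649 = 1.9646, giving s = 0.9646.
Then α = μs = 0.15×0.9646 = 0.14 and β = (1−μ)s = 0.85×0.9646 = 0.82.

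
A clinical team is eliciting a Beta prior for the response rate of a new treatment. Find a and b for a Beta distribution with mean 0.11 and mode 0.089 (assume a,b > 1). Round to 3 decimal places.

With s = a+b: μ = a/s and mode = (a−1)/(s−2). Eliminating a = μs,
μs − 1 = m(s−2) ⇒ s(μ−m) = 1−2m ⇒ s = 0.822/0.021 = 39.1429.
So a = μs = 4.306, b = (1−μ)s = 34.837.

a = 4.306, b = 34.837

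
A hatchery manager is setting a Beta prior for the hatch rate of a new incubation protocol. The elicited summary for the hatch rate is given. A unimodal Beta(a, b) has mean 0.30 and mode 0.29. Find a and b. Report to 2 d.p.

a = 12.60, b = 29.40

Let s = a+b. Mean gives a = μs = 0.30s; mode gives (a−1)/(s−2) = 0.29.
Substituting: 0.30s − 1 = 0.29(s−2) = 0.29s − 0.58, so 0.01s = 0.42 and s = 42.0000.
Then a = 0.30×42.0000 = 12.60 and b = s−a = 29.40.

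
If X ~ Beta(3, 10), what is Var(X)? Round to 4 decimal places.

0.0127

μ = 3/13 = 0.230769; Var = μ(1−μ)/(α+β+1) = 0.1775148/14 = 0.0127.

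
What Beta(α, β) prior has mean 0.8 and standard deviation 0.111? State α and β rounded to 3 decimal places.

First σ² = 0.012321. Setting α = μn, β = (1−μ)n with n = α+β,
μ(1−μ)/(n+1) = 0.012321 ⇒ n+1 = 0.16/0.012321 = 12.9860 ⇒ n = 11.9860.
Hence α = 0.8×11.9860 = 9.589, β = 0.2×11.9860 = 2.397.

α = 9.589, β = 2.397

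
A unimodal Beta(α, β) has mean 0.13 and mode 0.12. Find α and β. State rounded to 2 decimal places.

α = 9.88, β = 66.12

With s = α+β: μ = α/s and mode = (α−1)/(s−2). Eliminating α = μs,
μs − 1 = m(s−2) ⇒ s(μ−m) = 1−2m ⇒ s = 0.76/0.01 = 76.0000.
So α = μs = 9.88, β = (1−μ)s = 66.12.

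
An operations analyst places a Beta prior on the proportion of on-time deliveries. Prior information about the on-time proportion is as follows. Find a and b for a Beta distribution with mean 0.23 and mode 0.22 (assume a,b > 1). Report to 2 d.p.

Let s = a+b. Mean gives a = μs = 0.23s; mode gives (a−1)/(s−2) = 0.22.
Substituting: 0.23s − 1 = 0.22(s−2) = 0.22s − 0.44, so 0.01s = 0.56 and s = 56.0000.
Then a = 0.23×56.0000 = 12.88 and b = s−a = 43.12.

a = 12.88, b = 43.12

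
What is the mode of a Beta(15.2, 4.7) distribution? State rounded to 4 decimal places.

0.7933

With α,β > 1, mode = (α−1)/(α+β−2) = 14.2/17.9 = 0.7933.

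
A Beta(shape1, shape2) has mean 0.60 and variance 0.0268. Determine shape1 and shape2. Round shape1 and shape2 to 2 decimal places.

shape1 = 4.77, shape2 = 3.18

Let s = shape1+shape2. The Beta variance is μ(1−μ)/(s+1).
So s+1 = μ(1−μ)/σ² = (0.60×0.40)/0.0268 = 0.2400/0.0268 = 8.9552, giving s = 7.9552.
Then shape1 = μs = 0.60×7.9552 = 4.77 and shape2 = (1−μ)s = 0.40×7.9552 = 3.18.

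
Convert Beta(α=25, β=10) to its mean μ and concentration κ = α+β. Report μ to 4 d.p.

μ = 0.7143, κ = 35

κ = α+β = 25+10 = 35; μ = α/κ = 25/35 = 0.7143.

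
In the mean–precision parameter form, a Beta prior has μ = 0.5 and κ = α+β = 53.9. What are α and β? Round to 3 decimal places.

α = 26.950, β = 26.950

α = μκ = 0.5×53.9 = 26.950 and β = (1−μ)κ = 0.5×53.9 = 26.950.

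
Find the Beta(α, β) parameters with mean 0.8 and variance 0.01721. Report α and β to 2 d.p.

α = 6.64, β = 1.66

Let s = α+β. The Beta variance is μ(1−μ)/(s+1).
So s+1 = μ(1−μ)/σ² = (0.8×0.2)/0.01721 = 0.16/0.01721 = 9.2969, giving s = 8.2969.
Then α = μs = 0.8×8.2969 = 6.64 and β = (1−μ)s = 0.2×8.2969 = 1.66.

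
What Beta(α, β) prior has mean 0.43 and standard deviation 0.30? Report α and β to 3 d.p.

First σ² = 0.0900. Setting α = μn, β = (1−μ)n with n = α+β,
μ(1−μ)/(n+1) = 0.0900 ⇒ n+1 = 0.2451/0.0900 = 2.7233 ⇒ n = 1.7233.
Hence α = 0.43×1.7233 = 0.741, β = 0.57×1.7233 = 0.982.

α = 0.741, β = 0.982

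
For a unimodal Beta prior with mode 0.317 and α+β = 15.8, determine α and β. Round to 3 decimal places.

Since the density peak of Beta(α,β) is at (α−1)/(α+β−2),
α = 1 + 0.317(15.8−2) = 5.375 and β = 15.8 − 5.375 = 10.425.

α = 5.375, β = 10.425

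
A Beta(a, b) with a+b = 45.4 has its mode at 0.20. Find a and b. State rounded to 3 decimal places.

a = 9.680, b = 35.720

For a,b>1 the mode is (a−1)/(a+b−2), so a = mode·(κ−2)+1 = 0.20×43.4+1 = 9.680.
And b = (1−mode)·(κ−2)+1 = 0.80×43.4+1 = 35.720.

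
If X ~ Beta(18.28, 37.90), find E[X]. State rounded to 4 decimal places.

E[X] = α/(α+β) = 18.28/56.18 = 0.3254.

0.3254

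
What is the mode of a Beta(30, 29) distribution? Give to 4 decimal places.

The density x^(α−1)(1−x)^(β−1) is maximised at (α−1)/(α+β−2) = 29/57 = 0.5088.

0.5088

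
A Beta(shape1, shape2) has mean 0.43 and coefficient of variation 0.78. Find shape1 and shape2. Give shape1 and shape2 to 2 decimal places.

Var = (CV·μ)² = (0.78×0.43)² = 0.112493.
shape1+shape2 = μ(1−μ)/Var − 1 = 0.2451/0.112493 − 1 = 1.1788.
Thus shape1 = 0.43·1.1788 = 0.51 and shape2 = 0.57·1.1788 = 0.67.

shape1 = 0.51, shape2 = 0.67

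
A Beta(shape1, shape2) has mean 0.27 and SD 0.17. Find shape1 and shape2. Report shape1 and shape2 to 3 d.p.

σ² = 0.17² = 0.0289.
With s = shape1+shape2, Var = μ(1−μ)/(s+1), so s+1 = (0.27×0.73)/0.0289 = 6.8201 and s = 5.8201.
shape1 = μs = 1.571, shape2 = (1−μ)s = 4.249.

shape1 = 1.571, shape2 = 4.249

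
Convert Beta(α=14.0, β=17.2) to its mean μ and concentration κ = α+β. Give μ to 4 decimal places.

κ = α+β = 14.0+17.2 = 31.2; μ = α/κ = 14.0/31.2 = 0.4487.

μ = 0.4487, κ = 31.2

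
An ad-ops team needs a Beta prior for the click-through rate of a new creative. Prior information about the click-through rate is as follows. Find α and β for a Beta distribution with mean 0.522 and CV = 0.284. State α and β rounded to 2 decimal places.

α = 5.40, β = 4.95

σ = CV·μ = 0.284×0.522 = 0.14825, so σ² = 0.021977.
s+1 = μ(1−μ)/σ² = 0.249516/0.021977 = 11.3533, so s = α+β = 10.3533.
α = μs = 5.40, β = (1−μ)s = 4.95.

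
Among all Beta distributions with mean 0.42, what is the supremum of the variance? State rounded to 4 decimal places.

Var = μ(1−μ)/(α+β+1), which approaches μ(1−μ) as α+β → 0.
So the supremum is μ(1−μ) = 0.42×0.58 = 0.2436.

0.2436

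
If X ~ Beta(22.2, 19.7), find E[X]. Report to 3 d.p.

0.530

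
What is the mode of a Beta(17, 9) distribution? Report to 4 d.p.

With α,β > 1, mode = (α−1)/(α+β−2) = 16/24 = 0.6667.

0.6667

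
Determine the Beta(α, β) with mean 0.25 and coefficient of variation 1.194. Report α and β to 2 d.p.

σ = CV·μ = 1.194×0.25 = 0.29850, so σ² = 0.089102.
s+1 = μ(1−μ)/σ² = 0.1875/0.089102 = 2.1043, so s = α+β = 1.1043.
α = μs = 0.28, β = (1−μ)s = 0.83.

α = 0.28, β = 0.83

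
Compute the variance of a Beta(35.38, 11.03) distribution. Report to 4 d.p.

μ = 35.38/46.41 = 0.762336; Var = μ(1−μ)/(α+β+1) = 0.1811800/47.41 = 0.0038.

0.0038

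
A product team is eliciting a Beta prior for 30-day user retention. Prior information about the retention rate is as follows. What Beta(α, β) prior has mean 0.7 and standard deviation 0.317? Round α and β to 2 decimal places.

α = 0.76, β = 0.33

First σ² = 0.100489. Setting α = μn, β = (1−μ)n with n = α+β,
μ(1−μ)/(n+1) = 0.100489 ⇒ n+1 = 0.21/0.100489 = 2.0898 ⇒ n = 1.0898.
Hence α = 0.7×1.0898 = 0.76, β = 0.3×1.0898 = 0.33.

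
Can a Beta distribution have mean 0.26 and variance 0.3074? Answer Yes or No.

The Beta variance bound is σ² < μ(1−μ).
Here μ(1−μ) = 0.26×0.74 = 0.1924, and 0.3074 ≥ 0.1924.

No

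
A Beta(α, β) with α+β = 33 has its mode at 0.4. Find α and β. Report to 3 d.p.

Mode = (α−1)/(κ−2) with κ = α+β, so α−1 = 0.4·31 = 12.400.
α = 13.400; β = κ − α = 19.600.

α = 13.400, β = 19.600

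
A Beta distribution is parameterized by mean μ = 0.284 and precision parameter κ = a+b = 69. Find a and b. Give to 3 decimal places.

a = μκ = 0.284×69 = 19.596 and b = (1−μ)κ = 0.716×69 = 49.404.

a = 19.596, b = 49.404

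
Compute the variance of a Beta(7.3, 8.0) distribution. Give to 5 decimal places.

Var = αβ/[(α+β)²(α+β+1)] = (7.3×8.0)/(15.3²×16.3) = 58.40/3815.667 = 0.01531.

0.01531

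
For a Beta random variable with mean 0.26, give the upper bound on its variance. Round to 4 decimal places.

0.1924

For fixed mean μ the Beta variance is μ(1−μ)/(α+β+1), increasing as α+β decreases.
Its least upper bound (not attained) is μ(1−μ) = 0.26·0.74 = 0.1924.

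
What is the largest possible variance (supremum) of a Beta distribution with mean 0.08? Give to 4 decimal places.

0.0736

For fixed mean μ the Beta variance is μ(1−μ)/(α+β+1), increasing as α+β decreases.
Its least upper bound (not attained) is μ(1−μ) = 0.08·0.92 = 0.0736.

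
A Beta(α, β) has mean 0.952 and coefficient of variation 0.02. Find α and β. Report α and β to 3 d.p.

Var = (CV·μ)² = (0.02×0.952)² = 0.000363.
α+β = μ(1−μ)/Var − 1 = 0.045696/0.000363 − 1 = 125.0504.
Thus α = 0.952·125.0504 = 119.048 and β = 0.048·125.0504 = 6.002.

α = 119.048, β = 6.002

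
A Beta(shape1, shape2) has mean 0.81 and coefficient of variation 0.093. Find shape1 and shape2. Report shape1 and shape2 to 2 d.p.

Var = (CV·μ)² = (0.093×0.81)² = 0.005675.
shape1+shape2 = μ(1−μ)/Var − 1 = 0.1539/0.005675 − 1 = 26.1208.
Thus shape1 = 0.81·26.1208 = 21.16 and shape2 = 0.19·26.1208 = 4.96.

shape1 = 21.16, shape2 = 4.96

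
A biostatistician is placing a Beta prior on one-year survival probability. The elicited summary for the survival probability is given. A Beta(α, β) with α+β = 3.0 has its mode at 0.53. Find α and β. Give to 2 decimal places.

α = 1.53, β = 1.47

For α,β>1 the mode is (α−1)/(α+β−2), so α = mode·(κ−2)+1 = 0.53×1.0+1 = 1.53.
And β = (1−mode)·(κ−2)+1 = 0.47×1.0+1 = 1.47.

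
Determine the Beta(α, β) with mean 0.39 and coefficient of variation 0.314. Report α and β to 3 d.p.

α = 5.797, β = 9.067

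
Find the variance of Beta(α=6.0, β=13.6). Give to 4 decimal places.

Var = αβ/[(α+β)²(α+β+1)] = (6.0×13.6)/(19.6²×20.6) = 81.60/7913.696 = 0.0103.

0.0103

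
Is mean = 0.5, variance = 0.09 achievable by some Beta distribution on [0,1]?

Yes

The Beta variance bound is σ² < μ(1−μ).
Here μ(1−μ) = 0.5×0.5 = 0.25, and 0.09 < 0.25.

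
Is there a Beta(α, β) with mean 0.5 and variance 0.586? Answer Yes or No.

No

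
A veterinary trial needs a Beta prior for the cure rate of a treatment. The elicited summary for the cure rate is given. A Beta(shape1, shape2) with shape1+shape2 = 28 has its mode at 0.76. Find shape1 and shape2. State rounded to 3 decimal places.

shape1 = 20.760, shape2 = 7.240

Mode = (shape1−1)/(κ−2) with κ = shape1+shape2, so shape1−1 = 0.76·26 = 19.760.
shape1 = 20.760; shape2 = κ − shape1 = 7.240.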